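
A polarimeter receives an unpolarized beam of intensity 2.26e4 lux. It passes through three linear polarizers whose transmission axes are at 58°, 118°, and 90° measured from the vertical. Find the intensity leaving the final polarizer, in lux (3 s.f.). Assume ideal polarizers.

Unpolarized light through the first polarizer → I₁ = 2.26e4 lux/2 = 1.13e+04 lux, polarized at 58°.
I₂ = I₁ · cos²(60°) = 1.13e+04 · 0.25 = 2825 lux.
I₃ = I₂ · cos²(28°) = 2825 · 0.7796 = 2202 lux.

I ≈ 2200 lux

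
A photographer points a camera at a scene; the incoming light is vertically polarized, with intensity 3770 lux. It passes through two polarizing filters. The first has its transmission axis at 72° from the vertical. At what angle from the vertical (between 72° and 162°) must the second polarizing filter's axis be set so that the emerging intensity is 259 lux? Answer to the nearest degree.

θ ≈ 104°

By Malus's law, I₁ = I₀ cos²(72° − 0°) = I₀ cos²(72°) = 0.09549 I₀.
Target fraction: 259 / 3770 lux = 0.0687 of I₀.
Need I₂/I₀ = 0.0687, so cos²(θ − 72°) = 0.0687 / 0.09549 = 0.7194.
θ − 72° = arccos(√0.7194) = 32.0°, giving θ ≈ 72 + 32.0 = 104.0°.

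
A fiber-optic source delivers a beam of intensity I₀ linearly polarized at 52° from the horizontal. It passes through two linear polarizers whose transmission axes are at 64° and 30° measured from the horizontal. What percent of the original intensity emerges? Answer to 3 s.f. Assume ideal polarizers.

≈ 65.8%

I₁ = I₀ cos²(64° − 52°) = I₀ cos²(12°) = 0.9568 I₀.
I₂ = I₁ cos²(30° − 64°) = 0.9568 I₀ · cos²(34°) = 0.6576 I₀.
That is 65.76% of the incident intensity.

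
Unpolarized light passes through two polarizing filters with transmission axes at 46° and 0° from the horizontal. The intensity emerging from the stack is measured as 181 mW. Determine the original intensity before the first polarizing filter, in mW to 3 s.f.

Unpolarized light through the first polarizer → I₁ = ½ I₀, now polarized at 46°.
I₂ = I₁ cos²(0° − 46°) = 0.5 I₀ · cos²(46°) = 0.2413 I₀.
So 181 mW = 0.2413 I₀, giving I₀ = 181/0.2413 = 750.2 mW.

I₀ ≈ 750 mW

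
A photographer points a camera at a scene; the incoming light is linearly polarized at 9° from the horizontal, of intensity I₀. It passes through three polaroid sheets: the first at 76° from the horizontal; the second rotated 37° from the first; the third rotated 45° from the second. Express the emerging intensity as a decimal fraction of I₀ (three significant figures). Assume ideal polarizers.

I₁ = I₀ cos²(76° − 9°) = I₀ cos²(67°) = 0.1527 I₀.
I₂ = I₁ cos²(37°) = 0.1527 · 0.6378 I₀ = 0.09738 I₀.
I₃ = I₂ cos²(45°) = 0.09738 · 0.5 I₀ = 0.04869 I₀.
Transmitted fraction = 0.04869.

≈ 0.0487 I₀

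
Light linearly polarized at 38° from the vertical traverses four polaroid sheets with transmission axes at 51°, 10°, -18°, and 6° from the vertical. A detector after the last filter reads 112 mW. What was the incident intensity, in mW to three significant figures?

I₀ ≈ 318 mW

I₁ = I₀ cos²(51° − 38°) = I₀ cos²(13°) = 0.9494 I₀.
I₂ = I₁ cos²(10° − 51°) = 0.9494 I₀ · cos²(41°) = 0.5408 I₀.
I₃ = I₂ cos²(-18° − 10°) = 0.5408 I₀ · cos²(28°) = 0.4216 I₀.
I₄ = I₃ cos²(6° + 18°) = 0.4216 I₀ · cos²(24°) = 0.3518 I₀.
So 112 mW = 0.3518 I₀, giving I₀ = 112/0.3518 = 318.3 mW.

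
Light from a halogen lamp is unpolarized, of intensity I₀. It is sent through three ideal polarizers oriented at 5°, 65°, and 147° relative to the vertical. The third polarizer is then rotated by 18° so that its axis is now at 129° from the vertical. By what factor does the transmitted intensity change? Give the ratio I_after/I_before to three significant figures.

I_new/I_old ≈ 9.92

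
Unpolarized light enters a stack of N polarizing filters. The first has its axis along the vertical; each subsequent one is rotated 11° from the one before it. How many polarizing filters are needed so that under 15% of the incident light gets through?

First polarizer halves the unpolarized light: factor 1/2.
Each further stage multiplies by cos²(11°) = 0.9636.
After N polarizers: T = 0.5·0.9636^(N−1). Require T < 0.15 ⇒ N−1 > ln(0.15/0.5)/ln(0.9636) = 32.46, so N−1 ≥ 33 and N = 34.
Check: N=34 gives T = 0.147 < 0.15; N=33 gives T = 0.1526.

N = 34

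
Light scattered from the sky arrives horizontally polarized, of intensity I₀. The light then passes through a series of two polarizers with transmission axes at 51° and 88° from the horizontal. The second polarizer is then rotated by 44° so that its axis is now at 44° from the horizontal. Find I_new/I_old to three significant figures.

I_new/I_old ≈ 1.54

Before rotation:
I₁ = I₀ cos²(51° − 0°) = I₀ cos²(51°) = 0.396 I₀.
I₂ = I₁ cos²(88° − 51°) = 0.396 I₀ · cos²(37°) = 0.2526 I₀.
After rotation:
I₁ = I₀ cos²(51° − 0°) = I₀ cos²(51°) = 0.396 I₀.
I₂ = I₁ cos²(44° − 51°) = 0.396 I₀ · cos²(7°) = 0.3902 I₀.
Ratio = 0.3902 / 0.2526 = 1.545.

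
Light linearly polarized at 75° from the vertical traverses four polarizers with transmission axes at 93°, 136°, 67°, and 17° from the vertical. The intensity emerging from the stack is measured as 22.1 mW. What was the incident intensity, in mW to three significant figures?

I₀ ≈ 861 mW

By Malus's law, I₁ = I₀ cos²(93° − 75°) = I₀ cos²(18°) = 0.9045 I₀.
I₂ = I₁ cos²(136° − 93°) = 0.9045 I₀ · cos²(43°) = 0.4838 I₀.
I₃ = I₂ cos²(67° − 136°) = 0.4838 I₀ · cos²(69°) = 0.06213 I₀.
I₄ = I₃ cos²(17° − 67°) = 0.06213 I₀ · cos²(50°) = 0.02567 I₀.
So 22.1 mW = 0.02567 I₀, giving I₀ = 22.1/0.02567 = 860.9 mW.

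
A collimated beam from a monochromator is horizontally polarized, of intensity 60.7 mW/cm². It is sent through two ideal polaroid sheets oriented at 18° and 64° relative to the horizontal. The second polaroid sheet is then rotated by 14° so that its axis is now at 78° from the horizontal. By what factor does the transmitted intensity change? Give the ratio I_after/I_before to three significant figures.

Before rotation:
I₁ = I₀ cos²(18° − 0°) = I₀ cos²(18°) = 0.9045 I₀.
I₂ = I₁ cos²(64° − 18°) = 0.9045 I₀ · cos²(46°) = 0.4365 I₀.
After rotation:
I₁ = I₀ cos²(18° − 0°) = I₀ cos²(18°) = 0.9045 I₀.
I₂ = I₁ cos²(78° − 18°) = 0.9045 I₀ · cos²(60°) = 0.2261 I₀.
Ratio = 0.2261 / 0.4365 = 0.5181.

I_new/I_old ≈ 0.518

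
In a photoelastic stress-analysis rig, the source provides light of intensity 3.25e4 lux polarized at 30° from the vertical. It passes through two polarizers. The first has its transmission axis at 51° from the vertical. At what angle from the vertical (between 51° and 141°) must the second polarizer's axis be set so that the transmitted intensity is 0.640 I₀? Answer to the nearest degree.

I₁ = I₀ cos²(51° − 30°) = I₀ cos²(21°) = 0.8716 I₀.
Need I₂/I₀ = 0.64, so cos²(θ − 51°) = 0.64 / 0.8716 = 0.7343.
θ − 51° = arccos(√0.7343) = 31.0°, giving θ ≈ 51 + 31.0 = 82.0°.

θ ≈ 82°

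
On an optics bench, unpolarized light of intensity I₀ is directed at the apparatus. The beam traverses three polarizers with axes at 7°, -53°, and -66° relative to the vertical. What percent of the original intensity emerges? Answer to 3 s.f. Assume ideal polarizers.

Unpolarized light through the first polarizer → I₁ = ½ I₀, now polarized at 7°.
I₂ = I₁ cos²(-53° − 7°) = 0.5 I₀ · cos²(60°) = 0.125 I₀.
I₃ = I₂ cos²(-66° + 53°) = 0.125 I₀ · cos²(13°) = 0.1187 I₀.
That is 11.87% of the incident intensity.

≈ 11.9%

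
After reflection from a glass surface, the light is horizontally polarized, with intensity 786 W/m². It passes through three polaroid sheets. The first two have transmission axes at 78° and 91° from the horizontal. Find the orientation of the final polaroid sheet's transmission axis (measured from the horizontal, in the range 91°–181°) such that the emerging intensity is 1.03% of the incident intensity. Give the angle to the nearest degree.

I₁ = I₀ cos²(78° − 0°) = I₀ cos²(78°) = 0.04323 I₀.
I₂ = I₁ cos²(91° − 78°) = 0.04323 I₀ · cos²(13°) = 0.04104 I₀.
Need I₃/I₀ = 0.0103, so cos²(θ − 91°) = 0.0103 / 0.04104 = 0.251.
θ − 91° = arccos(√0.251) = 59.9°, giving θ ≈ 91 + 59.9 = 150.9°.

θ ≈ 151°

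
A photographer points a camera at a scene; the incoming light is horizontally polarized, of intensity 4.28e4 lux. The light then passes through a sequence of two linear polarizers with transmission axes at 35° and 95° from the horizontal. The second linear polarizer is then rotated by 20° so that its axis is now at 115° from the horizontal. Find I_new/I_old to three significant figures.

I_new/I_old ≈ 0.121

Before rotation:
I₁ = I₀ cos²(35° − 0°) = I₀ cos²(35°) = 0.671 I₀.
I₂ = I₁ cos²(95° − 35°) = 0.671 I₀ · cos²(60°) = 0.1678 I₀.
After rotation:
I₁ = I₀ cos²(35° − 0°) = I₀ cos²(35°) = 0.671 I₀.
I₂ = I₁ cos²(115° − 35°) = 0.671 I₀ · cos²(80°) = 0.02023 I₀.
Ratio = 0.02023 / 0.1678 = 0.1206.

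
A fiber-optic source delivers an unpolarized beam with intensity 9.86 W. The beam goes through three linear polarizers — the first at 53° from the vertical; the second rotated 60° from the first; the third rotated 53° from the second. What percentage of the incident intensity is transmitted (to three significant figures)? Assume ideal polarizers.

Unpolarized light through the first polarizer → I₁ = 9.86 W/2 = 4.93 W, polarized at 53°.
I₂ = I₁ · cos²(60°) = 4.93 · 0.25 = 1.233 W.
I₃ = I₂ · cos²(53°) = 1.233 · 0.3622 = 0.4464 W.
That is 4.527% of the incident intensity.

≈ 4.53%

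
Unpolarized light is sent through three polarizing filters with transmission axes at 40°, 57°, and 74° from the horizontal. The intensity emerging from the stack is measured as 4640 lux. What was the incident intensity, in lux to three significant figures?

Unpolarized light through the first polarizer → I₁ = ½ I₀, now polarized at 40°.
I₂ = I₁ cos²(57° − 40°) = 0.5 I₀ · cos²(17°) = 0.4573 I₀.
I₃ = I₂ cos²(74° − 57°) = 0.4573 I₀ · cos²(17°) = 0.4182 I₀.
So 4640 lux = 0.4182 I₀, giving I₀ = 4640/0.4182 = 1.11e+04 lux.

I₀ ≈ 1.11e4 lux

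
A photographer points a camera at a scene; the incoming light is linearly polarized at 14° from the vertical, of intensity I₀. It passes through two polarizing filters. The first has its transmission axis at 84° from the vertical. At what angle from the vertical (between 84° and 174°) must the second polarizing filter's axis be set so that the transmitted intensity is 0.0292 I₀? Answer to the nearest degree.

By Malus's law, I₁ = I₀ cos²(84° − 14°) = I₀ cos²(70°) = 0.117 I₀.
Need I₂/I₀ = 0.0292, so cos²(θ − 84°) = 0.0292 / 0.117 = 0.2496.
θ − 84° = arccos(√0.2496) = 60.0°, giving θ ≈ 84 + 60.0 = 144.0°.

θ ≈ 144°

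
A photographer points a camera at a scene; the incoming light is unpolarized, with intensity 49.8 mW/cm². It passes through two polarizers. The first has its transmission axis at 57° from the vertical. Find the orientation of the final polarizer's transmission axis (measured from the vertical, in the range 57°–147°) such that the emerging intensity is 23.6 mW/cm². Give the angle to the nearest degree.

Unpolarized light through the first polarizer → I₁ = ½ I₀, now polarized at 57°.
Target fraction: 23.6 / 49.8 mW/cm² = 0.4739 of I₀.
Need I₂/I₀ = 0.4739, so cos²(θ − 57°) = 0.4739 / 0.5 = 0.9478.
θ − 57° = arccos(√0.9478) = 13.2°, giving θ ≈ 57 + 13.2 = 70.2°.

θ ≈ 70°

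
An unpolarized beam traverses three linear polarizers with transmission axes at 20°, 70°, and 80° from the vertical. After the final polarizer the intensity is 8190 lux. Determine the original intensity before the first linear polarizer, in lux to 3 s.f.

I₀ ≈ 4.09e4 lux

Unpolarized light through the first polarizer → I₁ = ½ I₀, now polarized at 20°.
I₂ = I₁ cos²(70° − 20°) = 0.5 I₀ · cos²(50°) = 0.2066 I₀.
I₃ = I₂ cos²(80° − 70°) = 0.2066 I₀ · cos²(10°) = 0.2004 I₀.
So 8190 lux = 0.2004 I₀, giving I₀ = 8190/0.2004 = 4.088e+04 lux.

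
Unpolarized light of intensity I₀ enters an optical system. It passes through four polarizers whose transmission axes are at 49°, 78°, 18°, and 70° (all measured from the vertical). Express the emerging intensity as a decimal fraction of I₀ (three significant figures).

≈ 0.0362 I₀

Unpolarized light through the first polarizer → I₁ = ½ I₀, now polarized at 49°.
I₂ = I₁ cos²(78° − 49°) = 0.5 I₀ · cos²(29°) = 0.3825 I₀.
I₃ = I₂ cos²(18° − 78°) = 0.3825 I₀ · cos²(60°) = 0.09562 I₀.
I₄ = I₃ cos²(70° − 18°) = 0.09562 I₀ · cos²(52°) = 0.03624 I₀.
Transmitted fraction = 0.03624.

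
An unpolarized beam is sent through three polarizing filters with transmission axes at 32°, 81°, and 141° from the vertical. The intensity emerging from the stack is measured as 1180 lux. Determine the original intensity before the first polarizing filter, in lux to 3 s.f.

Unpolarized light through the first polarizer → I₁ = ½ I₀, now polarized at 32°.
I₂ = I₁ cos²(81° − 32°) = 0.5 I₀ · cos²(49°) = 0.2152 I₀.
I₃ = I₂ cos²(141° − 81°) = 0.2152 I₀ · cos²(60°) = 0.0538 I₀.
So 1180 lux = 0.0538 I₀, giving I₀ = 1180/0.0538 = 2.193e+04 lux.

I₀ ≈ 2.19e4 lux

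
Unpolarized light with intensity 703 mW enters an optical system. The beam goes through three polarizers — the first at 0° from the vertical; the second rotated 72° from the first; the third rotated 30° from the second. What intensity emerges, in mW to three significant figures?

Unpolarized light through the first polarizer → I₁ = 703 mW/2 = 351.5 mW, polarized at 0°.
I₂ = I₁ · cos²(72°) = 351.5 · 0.09549 = 33.57 mW.
I₃ = I₂ · cos²(30°) = 33.57 · 0.75 = 25.17 mW.

I ≈ 25.2 mW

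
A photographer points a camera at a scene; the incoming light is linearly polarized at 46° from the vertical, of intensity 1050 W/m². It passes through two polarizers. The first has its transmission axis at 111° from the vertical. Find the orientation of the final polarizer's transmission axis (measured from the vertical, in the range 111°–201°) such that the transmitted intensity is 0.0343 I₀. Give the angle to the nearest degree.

θ ≈ 175°

By Malus's law, I₁ = I₀ cos²(111° − 46°) = I₀ cos²(65°) = 0.1786 I₀.
Need I₂/I₀ = 0.0343, so cos²(θ − 111°) = 0.0343 / 0.1786 = 0.192.
θ − 111° = arccos(√0.192) = 64.0°, giving θ ≈ 111 + 64.0 = 175.0°.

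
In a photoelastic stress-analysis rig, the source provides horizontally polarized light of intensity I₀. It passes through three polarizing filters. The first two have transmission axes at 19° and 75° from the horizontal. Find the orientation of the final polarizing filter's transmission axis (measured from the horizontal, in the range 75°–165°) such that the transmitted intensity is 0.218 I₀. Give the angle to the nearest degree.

By Malus's law, I₁ = I₀ cos²(19° − 0°) = I₀ cos²(19°) = 0.894 I₀.
I₂ = I₁ cos²(75° − 19°) = 0.894 I₀ · cos²(56°) = 0.2796 I₀.
Need I₃/I₀ = 0.218, so cos²(θ − 75°) = 0.218 / 0.2796 = 0.7798.
θ − 75° = arccos(√0.7798) = 28.0°, giving θ ≈ 75 + 28.0 = 103.0°.

θ ≈ 103°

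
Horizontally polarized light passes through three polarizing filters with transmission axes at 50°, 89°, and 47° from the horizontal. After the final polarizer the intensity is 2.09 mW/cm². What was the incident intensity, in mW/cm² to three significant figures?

By Malus's law, I₁ = I₀ cos²(50° − 0°) = I₀ cos²(50°) = 0.4132 I₀.
I₂ = I₁ cos²(89° − 50°) = 0.4132 I₀ · cos²(39°) = 0.2495 I₀.
I₃ = I₂ cos²(47° − 89°) = 0.2495 I₀ · cos²(42°) = 0.1378 I₀.
So 2.09 mW/cm² = 0.1378 I₀, giving I₀ = 2.09/0.1378 = 15.17 mW/cm².

I₀ ≈ 15.2 mW/cm²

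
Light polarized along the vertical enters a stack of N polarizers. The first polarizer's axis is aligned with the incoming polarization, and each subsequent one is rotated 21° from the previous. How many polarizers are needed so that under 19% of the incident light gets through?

N = 14

First polarizer is aligned with the polarization: full transmission.
Each further stage multiplies by cos²(21°) = 0.8716.
After N polarizers: T = 0.8716^(N−1). Require T < 0.19 ⇒ N−1 > ln(0.19)/ln(0.8716) = 12.08, so N−1 ≥ 13 and N = 14.
Check: N=14 gives T = 0.1675 < 0.19; N=13 gives T = 0.1922.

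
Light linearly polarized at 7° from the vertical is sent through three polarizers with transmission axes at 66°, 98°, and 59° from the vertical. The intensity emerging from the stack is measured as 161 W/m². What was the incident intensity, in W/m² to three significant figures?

I₀ ≈ 1400 W/m²

I₁ = I₀ cos²(66° − 7°) = I₀ cos²(59°) = 0.2653 I₀.
I₂ = I₁ cos²(98° − 66°) = 0.2653 I₀ · cos²(32°) = 0.1908 I₀.
I₃ = I₂ cos²(59° − 98°) = 0.1908 I₀ · cos²(39°) = 0.1152 I₀.
So 161 W/m² = 0.1152 I₀, giving I₀ = 161/0.1152 = 1397 W/m².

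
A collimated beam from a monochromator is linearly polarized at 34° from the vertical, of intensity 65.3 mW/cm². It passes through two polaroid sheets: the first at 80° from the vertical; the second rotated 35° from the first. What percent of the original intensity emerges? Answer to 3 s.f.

≈ 32.4%

I₁ = 65.3 mW/cm² · cos²(46°) = 31.51 mW/cm².
I₂ = I₁ · cos²(35°) = 31.51 · 0.671 = 21.14 mW/cm².
That is 32.38% of the incident intensity.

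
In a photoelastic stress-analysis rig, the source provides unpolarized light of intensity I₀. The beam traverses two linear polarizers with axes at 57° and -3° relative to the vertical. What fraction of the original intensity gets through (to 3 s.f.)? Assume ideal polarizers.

≈ 0.125 I₀

Unpolarized light through the first polarizer → I₁ = ½ I₀, now polarized at 57°.
I₂ = I₁ cos²(-3° − 57°) = 0.5 I₀ · cos²(60°) = 0.125 I₀.
Transmitted fraction = 0.125.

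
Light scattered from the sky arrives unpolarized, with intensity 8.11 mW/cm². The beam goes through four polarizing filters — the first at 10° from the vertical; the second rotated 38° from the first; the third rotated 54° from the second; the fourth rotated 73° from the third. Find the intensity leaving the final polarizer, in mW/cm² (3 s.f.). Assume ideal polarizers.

I ≈ 0.0744 mW/cm²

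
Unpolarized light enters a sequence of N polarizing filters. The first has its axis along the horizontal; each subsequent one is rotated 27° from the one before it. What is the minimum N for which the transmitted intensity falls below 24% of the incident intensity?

First polarizer halves the unpolarized light: factor 1/2.
Each further stage multiplies by cos²(27°) = 0.7939.
After N polarizers: T = 0.5·0.7939^(N−1). Require T < 0.24 ⇒ N−1 > ln(0.24/0.5)/ln(0.7939) = 3.18, so N−1 ≥ 4 and N = 5.
Check: N=5 gives T = 0.1986 < 0.24; N=4 gives T = 0.2502.

N = 5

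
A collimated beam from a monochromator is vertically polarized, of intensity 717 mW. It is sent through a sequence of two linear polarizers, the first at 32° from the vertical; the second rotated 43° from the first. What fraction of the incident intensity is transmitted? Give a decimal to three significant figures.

I/I₀ ≈ 0.385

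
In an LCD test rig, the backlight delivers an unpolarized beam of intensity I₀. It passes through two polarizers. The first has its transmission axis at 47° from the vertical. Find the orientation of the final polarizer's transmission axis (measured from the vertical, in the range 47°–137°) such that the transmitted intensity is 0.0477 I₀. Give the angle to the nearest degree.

θ ≈ 119°

Unpolarized light through the first polarizer → I₁ = ½ I₀, now polarized at 47°.
Need I₂/I₀ = 0.0477, so cos²(θ − 47°) = 0.0477 / 0.5 = 0.0954.
θ − 47° = arccos(√0.0954) = 72.0°, giving θ ≈ 47 + 72.0 = 119.0°.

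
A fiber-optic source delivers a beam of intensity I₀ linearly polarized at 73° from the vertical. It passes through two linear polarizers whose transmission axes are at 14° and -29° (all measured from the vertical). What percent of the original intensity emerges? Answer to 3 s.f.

By Malus's law, I₁ = I₀ cos²(14° − 73°) = I₀ cos²(59°) = 0.2653 I₀.
I₂ = I₁ cos²(-29° − 14°) = 0.2653 I₀ · cos²(43°) = 0.1419 I₀.
That is 14.19% of the incident intensity.

≈ 14.2%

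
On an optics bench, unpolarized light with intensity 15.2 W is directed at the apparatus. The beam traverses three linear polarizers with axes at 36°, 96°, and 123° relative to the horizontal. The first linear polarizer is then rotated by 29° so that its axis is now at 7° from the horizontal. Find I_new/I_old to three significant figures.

Before rotation:
Unpolarized light through the first polarizer → I₁ = ½ I₀, now polarized at 36°.
I₂ = I₁ cos²(96° − 36°) = 0.5 I₀ · cos²(60°) = 0.125 I₀.
I₃ = I₂ cos²(123° − 96°) = 0.125 I₀ · cos²(27°) = 0.09924 I₀.
After rotation:
Unpolarized light through the first polarizer → I₁ = ½ I₀, now polarized at 7°.
I₂ = I₁ cos²(96° − 7°) = 0.5 I₀ · cos²(89°) = 0.0001523 I₀.
I₃ = I₂ cos²(123° − 96°) = 0.0001523 I₀ · cos²(27°) = 0.0001209 I₀.
Ratio = 0.0001209 / 0.09924 = 0.001218.

I_new/I_old ≈ 0.00122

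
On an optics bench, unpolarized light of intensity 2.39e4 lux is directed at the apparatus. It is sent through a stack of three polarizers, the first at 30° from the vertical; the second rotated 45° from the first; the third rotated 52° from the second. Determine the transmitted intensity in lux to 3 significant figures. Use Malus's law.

Unpolarized light through the first polarizer → I₁ = 2.39e4 lux/2 = 1.195e+04 lux, polarized at 30°.
I₂ = I₁ · cos²(45°) = 1.195e+04 · 0.5 = 5975 lux.
I₃ = I₂ · cos²(52°) = 5975 · 0.379 = 2265 lux.

I ≈ 2260 lux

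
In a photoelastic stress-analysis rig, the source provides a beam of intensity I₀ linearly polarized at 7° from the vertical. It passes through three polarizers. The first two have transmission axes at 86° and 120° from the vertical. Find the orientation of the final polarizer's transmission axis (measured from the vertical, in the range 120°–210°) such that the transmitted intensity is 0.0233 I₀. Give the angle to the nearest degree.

I₁ = I₀ cos²(86° − 7°) = I₀ cos²(79°) = 0.03641 I₀.
I₂ = I₁ cos²(120° − 86°) = 0.03641 I₀ · cos²(34°) = 0.02502 I₀.
Need I₃/I₀ = 0.0233, so cos²(θ − 120°) = 0.0233 / 0.02502 = 0.9311.
θ − 120° = arccos(√0.9311) = 15.2°, giving θ ≈ 120 + 15.2 = 135.2°.

θ ≈ 135°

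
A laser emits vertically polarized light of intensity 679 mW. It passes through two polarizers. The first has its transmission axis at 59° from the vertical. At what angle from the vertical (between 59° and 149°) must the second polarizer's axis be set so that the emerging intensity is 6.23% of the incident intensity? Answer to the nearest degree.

θ ≈ 120°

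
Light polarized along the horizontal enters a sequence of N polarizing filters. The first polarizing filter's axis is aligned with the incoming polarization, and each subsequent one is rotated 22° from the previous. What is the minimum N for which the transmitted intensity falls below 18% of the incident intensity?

N = 13

First polarizer is aligned with the polarization: full transmission.
Each further stage multiplies by cos²(22°) = 0.8597.
After N polarizers: T = 0.8597^(N−1). Require T < 0.18 ⇒ N−1 > ln(0.18)/ln(0.8597) = 11.34, so N−1 ≥ 12 and N = 13.
Check: N=13 gives T = 0.1629 < 0.18; N=12 gives T = 0.1895.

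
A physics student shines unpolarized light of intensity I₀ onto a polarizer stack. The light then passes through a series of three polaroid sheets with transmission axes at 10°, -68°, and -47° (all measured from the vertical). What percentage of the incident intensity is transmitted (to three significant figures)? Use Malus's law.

≈ 1.88%

Unpolarized light through the first polarizer → I₁ = ½ I₀, now polarized at 10°.
I₂ = I₁ cos²(-68° − 10°) = 0.5 I₀ · cos²(78°) = 0.02161 I₀.
I₃ = I₂ cos²(-47° + 68°) = 0.02161 I₀ · cos²(21°) = 0.01884 I₀.
That is 1.884% of the incident intensity.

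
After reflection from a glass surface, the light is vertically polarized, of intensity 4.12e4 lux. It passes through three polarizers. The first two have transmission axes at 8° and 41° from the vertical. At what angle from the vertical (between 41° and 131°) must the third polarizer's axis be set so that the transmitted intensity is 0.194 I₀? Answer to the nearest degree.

θ ≈ 99°

I₁ = I₀ cos²(8° − 0°) = I₀ cos²(8°) = 0.9806 I₀.
I₂ = I₁ cos²(41° − 8°) = 0.9806 I₀ · cos²(33°) = 0.6897 I₀.
Need I₃/I₀ = 0.194, so cos²(θ − 41°) = 0.194 / 0.6897 = 0.2813.
θ − 41° = arccos(√0.2813) = 58.0°, giving θ ≈ 41 + 58.0 = 99.0°.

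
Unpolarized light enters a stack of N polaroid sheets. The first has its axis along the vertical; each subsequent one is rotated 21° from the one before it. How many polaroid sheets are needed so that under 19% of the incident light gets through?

First polarizer halves the unpolarized light: factor 1/2.
Each further stage multiplies by cos²(21°) = 0.8716.
After N polarizers: T = 0.5·0.8716^(N−1). Require T < 0.19 ⇒ N−1 > ln(0.19/0.5)/ln(0.8716) = 7.04, so N−1 ≥ 8 and N = 9.
Check: N=9 gives T = 0.1665 < 0.19; N=8 gives T = 0.191.

N = 9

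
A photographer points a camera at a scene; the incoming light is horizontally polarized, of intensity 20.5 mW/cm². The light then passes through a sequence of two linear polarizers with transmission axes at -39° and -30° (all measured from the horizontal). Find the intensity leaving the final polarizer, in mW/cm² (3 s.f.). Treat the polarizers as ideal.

By Malus's law, I₁ = 20.5 mW/cm² · cos²(39°) = 12.38 mW/cm².
I₂ = I₁ · cos²(9°) = 12.38 · 0.9755 = 12.08 mW/cm².

I ≈ 12.1 mW/cm²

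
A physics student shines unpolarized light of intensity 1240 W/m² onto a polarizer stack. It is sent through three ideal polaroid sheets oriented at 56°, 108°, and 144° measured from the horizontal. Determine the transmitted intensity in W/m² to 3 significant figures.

I ≈ 154 W/m²

Unpolarized light through the first polarizer → I₁ = 1240 W/m²/2 = 620 W/m², polarized at 56°.
I₂ = I₁ · cos²(52°) = 620 · 0.379 = 235 W/m².
I₃ = I₂ · cos²(36°) = 235 · 0.6545 = 153.8 W/m².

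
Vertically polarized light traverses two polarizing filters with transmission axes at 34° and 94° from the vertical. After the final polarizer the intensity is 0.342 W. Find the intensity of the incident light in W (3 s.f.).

I₀ ≈ 1.99 W

I₁ = I₀ cos²(34° − 0°) = I₀ cos²(34°) = 0.6873 I₀.
I₂ = I₁ cos²(94° − 34°) = 0.6873 I₀ · cos²(60°) = 0.1718 I₀.
So 0.342 W = 0.1718 I₀, giving I₀ = 0.342/0.1718 = 1.99 W.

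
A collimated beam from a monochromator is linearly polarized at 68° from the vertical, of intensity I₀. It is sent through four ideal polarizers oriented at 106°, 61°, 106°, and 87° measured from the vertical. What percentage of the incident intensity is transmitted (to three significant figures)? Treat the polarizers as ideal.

By Malus's law, I₁ = I₀ cos²(106° − 68°) = I₀ cos²(38°) = 0.621 I₀.
I₂ = I₁ cos²(61° − 106°) = 0.621 I₀ · cos²(45°) = 0.3105 I₀.
I₃ = I₂ cos²(106° − 61°) = 0.3105 I₀ · cos²(45°) = 0.1552 I₀.
I₄ = I₃ cos²(87° − 106°) = 0.1552 I₀ · cos²(19°) = 0.1388 I₀.
That is 13.88% of the incident intensity.

≈ 13.9%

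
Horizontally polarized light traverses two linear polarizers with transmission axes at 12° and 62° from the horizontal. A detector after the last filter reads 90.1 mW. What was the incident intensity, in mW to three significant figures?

I₀ ≈ 228 mW

I₁ = I₀ cos²(12° − 0°) = I₀ cos²(12°) = 0.9568 I₀.
I₂ = I₁ cos²(62° − 12°) = 0.9568 I₀ · cos²(50°) = 0.3953 I₀.
So 90.1 mW = 0.3953 I₀, giving I₀ = 90.1/0.3953 = 227.9 mW.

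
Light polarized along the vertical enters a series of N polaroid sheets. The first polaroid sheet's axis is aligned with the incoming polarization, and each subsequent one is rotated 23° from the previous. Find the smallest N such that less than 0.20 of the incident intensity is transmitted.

N = 11

First polarizer is aligned with the polarization: full transmission.
Each further stage multiplies by cos²(23°) = 0.8473.
After N polarizers: T = 0.8473^(N−1). Require T < 0.20 ⇒ N−1 > ln(0.20)/ln(0.8473) = 9.71, so N−1 ≥ 10 and N = 11.
Check: N=11 gives T = 0.1908 < 0.20; N=10 gives T = 0.2251.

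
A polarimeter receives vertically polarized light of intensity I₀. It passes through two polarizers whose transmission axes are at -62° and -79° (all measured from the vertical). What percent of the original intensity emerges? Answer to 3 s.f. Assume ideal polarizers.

≈ 20.2%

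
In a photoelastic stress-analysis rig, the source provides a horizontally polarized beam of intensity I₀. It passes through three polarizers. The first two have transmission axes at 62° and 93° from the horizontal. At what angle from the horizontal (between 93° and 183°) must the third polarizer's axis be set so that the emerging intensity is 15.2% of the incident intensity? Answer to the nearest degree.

θ ≈ 107°

I₁ = I₀ cos²(62° − 0°) = I₀ cos²(62°) = 0.2204 I₀.
I₂ = I₁ cos²(93° − 62°) = 0.2204 I₀ · cos²(31°) = 0.1619 I₀.
Need I₃/I₀ = 0.152, so cos²(θ − 93°) = 0.152 / 0.1619 = 0.9386.
θ − 93° = arccos(√0.9386) = 14.3°, giving θ ≈ 93 + 14.3 = 107.3°.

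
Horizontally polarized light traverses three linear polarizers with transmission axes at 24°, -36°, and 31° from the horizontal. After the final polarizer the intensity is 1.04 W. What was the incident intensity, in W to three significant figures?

By Malus's law, I₁ = I₀ cos²(24° − 0°) = I₀ cos²(24°) = 0.8346 I₀.
I₂ = I₁ cos²(-36° − 24°) = 0.8346 I₀ · cos²(60°) = 0.2086 I₀.
I₃ = I₂ cos²(31° + 36°) = 0.2086 I₀ · cos²(67°) = 0.03185 I₀.
So 1.04 W = 0.03185 I₀, giving I₀ = 1.04/0.03185 = 32.65 W.

I₀ ≈ 32.6 W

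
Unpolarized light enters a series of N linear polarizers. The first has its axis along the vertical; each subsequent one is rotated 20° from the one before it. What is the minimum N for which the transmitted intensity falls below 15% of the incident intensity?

First polarizer halves the unpolarized light: factor 1/2.
Each further stage multiplies by cos²(20°) = 0.883.
After N polarizers: T = 0.5·0.883^(N−1). Require T < 0.15 ⇒ N−1 > ln(0.15/0.5)/ln(0.883) = 9.68, so N−1 ≥ 10 and N = 11.
Check: N=11 gives T = 0.1441 < 0.15; N=10 gives T = 0.1632.

N = 11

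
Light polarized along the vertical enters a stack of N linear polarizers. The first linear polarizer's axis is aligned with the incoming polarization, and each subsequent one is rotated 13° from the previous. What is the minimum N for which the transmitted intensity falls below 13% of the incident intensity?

First polarizer is aligned with the polarization: full transmission.
Each further stage multiplies by cos²(13°) = 0.9494.
After N polarizers: T = 0.9494^(N−1). Require T < 0.13 ⇒ N−1 > ln(0.13)/ln(0.9494) = 39.29, so N−1 ≥ 40 and N = 41.
Check: N=41 gives T = 0.1253 < 0.13; N=40 gives T = 0.132.

N = 41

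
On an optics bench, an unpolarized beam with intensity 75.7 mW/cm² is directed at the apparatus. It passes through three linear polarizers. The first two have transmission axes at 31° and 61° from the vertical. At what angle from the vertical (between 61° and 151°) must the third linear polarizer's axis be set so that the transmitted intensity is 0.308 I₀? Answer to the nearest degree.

θ ≈ 86°

Unpolarized light through the first polarizer → I₁ = ½ I₀, now polarized at 31°.
I₂ = I₁ cos²(61° − 31°) = 0.5 I₀ · cos²(30°) = 0.375 I₀.
Need I₃/I₀ = 0.308, so cos²(θ − 61°) = 0.308 / 0.375 = 0.8213.
θ − 61° = arccos(√0.8213) = 25.0°, giving θ ≈ 61 + 25.0 = 86.0°.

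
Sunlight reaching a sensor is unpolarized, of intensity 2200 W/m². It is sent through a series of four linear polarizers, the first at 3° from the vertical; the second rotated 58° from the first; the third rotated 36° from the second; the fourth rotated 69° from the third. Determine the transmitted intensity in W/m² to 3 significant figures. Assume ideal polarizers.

I ≈ 26.0 W/m²

Unpolarized light through the first polarizer → I₁ = 2200 W/m²/2 = 1100 W/m², polarized at 3°.
I₂ = I₁ · cos²(58°) = 1100 · 0.2808 = 308.9 W/m².
I₃ = I₂ · cos²(36°) = 308.9 · 0.6545 = 202.2 W/m².
I₄ = I₃ · cos²(69°) = 202.2 · 0.1284 = 25.96 W/m².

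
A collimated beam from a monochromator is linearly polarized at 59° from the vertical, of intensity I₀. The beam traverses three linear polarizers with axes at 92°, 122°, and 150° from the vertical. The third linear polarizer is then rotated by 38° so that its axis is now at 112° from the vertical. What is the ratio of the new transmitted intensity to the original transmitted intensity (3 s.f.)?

Before rotation:
I₁ = I₀ cos²(92° − 59°) = I₀ cos²(33°) = 0.7034 I₀.
I₂ = I₁ cos²(122° − 92°) = 0.7034 I₀ · cos²(30°) = 0.5275 I₀.
I₃ = I₂ cos²(150° − 122°) = 0.5275 I₀ · cos²(28°) = 0.4113 I₀.
After rotation:
I₁ = I₀ cos²(92° − 59°) = I₀ cos²(33°) = 0.7034 I₀.
I₂ = I₁ cos²(122° − 92°) = 0.7034 I₀ · cos²(30°) = 0.5275 I₀.
I₃ = I₂ cos²(112° − 122°) = 0.5275 I₀ · cos²(10°) = 0.5116 I₀.
Ratio = 0.5116 / 0.4113 = 1.244.

I_new/I_old ≈ 1.24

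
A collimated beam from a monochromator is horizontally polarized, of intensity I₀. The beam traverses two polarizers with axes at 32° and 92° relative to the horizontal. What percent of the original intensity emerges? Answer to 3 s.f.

I₁ = I₀ cos²(32° − 0°) = I₀ cos²(32°) = 0.7192 I₀.
I₂ = I₁ cos²(92° − 32°) = 0.7192 I₀ · cos²(60°) = 0.1798 I₀.
That is 17.98% of the incident intensity.

≈ 18.0%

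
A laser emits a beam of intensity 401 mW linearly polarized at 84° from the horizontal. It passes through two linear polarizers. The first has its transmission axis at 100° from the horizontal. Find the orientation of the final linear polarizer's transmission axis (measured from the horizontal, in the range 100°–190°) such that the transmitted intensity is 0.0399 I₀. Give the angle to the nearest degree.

By Malus's law, I₁ = I₀ cos²(100° − 84°) = I₀ cos²(16°) = 0.924 I₀.
Need I₂/I₀ = 0.0399, so cos²(θ − 100°) = 0.0399 / 0.924 = 0.04318.
θ − 100° = arccos(√0.04318) = 78.0°, giving θ ≈ 100 + 78.0 = 178.0°.

θ ≈ 178°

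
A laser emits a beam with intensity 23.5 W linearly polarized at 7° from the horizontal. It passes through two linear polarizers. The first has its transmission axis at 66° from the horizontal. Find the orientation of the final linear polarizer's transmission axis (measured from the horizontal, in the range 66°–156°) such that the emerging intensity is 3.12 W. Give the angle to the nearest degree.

By Malus's law, I₁ = I₀ cos²(66° − 7°) = I₀ cos²(59°) = 0.2653 I₀.
Target fraction: 3.12 / 23.5 W = 0.1328 of I₀.
Need I₂/I₀ = 0.1328, so cos²(θ − 66°) = 0.1328 / 0.2653 = 0.5005.
θ − 66° = arccos(√0.5005) = 45.0°, giving θ ≈ 66 + 45.0 = 111.0°.

θ ≈ 111°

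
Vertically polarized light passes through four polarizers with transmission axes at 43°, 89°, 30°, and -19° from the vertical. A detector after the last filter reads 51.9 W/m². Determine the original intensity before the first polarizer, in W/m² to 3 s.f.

I₀ ≈ 1760 W/m²

By Malus's law, I₁ = I₀ cos²(43° − 0°) = I₀ cos²(43°) = 0.5349 I₀.
I₂ = I₁ cos²(89° − 43°) = 0.5349 I₀ · cos²(46°) = 0.2581 I₀.
I₃ = I₂ cos²(30° − 89°) = 0.2581 I₀ · cos²(59°) = 0.06847 I₀.
I₄ = I₃ cos²(-19° − 30°) = 0.06847 I₀ · cos²(49°) = 0.02947 I₀.
So 51.9 W/m² = 0.02947 I₀, giving I₀ = 51.9/0.02947 = 1761 W/m².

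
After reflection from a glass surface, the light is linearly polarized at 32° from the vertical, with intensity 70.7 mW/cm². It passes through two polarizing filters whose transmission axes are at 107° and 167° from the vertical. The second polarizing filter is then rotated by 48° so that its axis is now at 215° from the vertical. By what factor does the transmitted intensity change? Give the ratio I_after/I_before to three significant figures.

Before rotation:
By Malus's law, I₁ = I₀ cos²(107° − 32°) = I₀ cos²(75°) = 0.06699 I₀.
I₂ = I₁ cos²(167° − 107°) = 0.06699 I₀ · cos²(60°) = 0.01675 I₀.
After rotation:
I₁ = I₀ cos²(107° − 32°) = I₀ cos²(75°) = 0.06699 I₀.
Angle between axes 1 and 2: 72°. I₂ = 0.06699 I₀ · cos²(72°) = 0.006397 I₀.
Ratio = 0.006397 / 0.01675 = 0.382.

I_new/I_old ≈ 0.382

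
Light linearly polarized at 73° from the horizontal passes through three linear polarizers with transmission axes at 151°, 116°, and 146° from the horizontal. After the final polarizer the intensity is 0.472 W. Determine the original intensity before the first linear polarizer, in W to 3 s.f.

By Malus's law, I₁ = I₀ cos²(151° − 73°) = I₀ cos²(78°) = 0.04323 I₀.
I₂ = I₁ cos²(116° − 151°) = 0.04323 I₀ · cos²(35°) = 0.02901 I₀.
I₃ = I₂ cos²(146° − 116°) = 0.02901 I₀ · cos²(30°) = 0.02175 I₀.
So 0.472 W = 0.02175 I₀, giving I₀ = 0.472/0.02175 = 21.7 W.

I₀ ≈ 21.7 W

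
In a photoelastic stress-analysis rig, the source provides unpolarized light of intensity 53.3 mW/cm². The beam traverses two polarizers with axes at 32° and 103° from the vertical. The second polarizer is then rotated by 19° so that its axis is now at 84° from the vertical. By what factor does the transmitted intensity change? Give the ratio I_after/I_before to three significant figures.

I_new/I_old ≈ 3.58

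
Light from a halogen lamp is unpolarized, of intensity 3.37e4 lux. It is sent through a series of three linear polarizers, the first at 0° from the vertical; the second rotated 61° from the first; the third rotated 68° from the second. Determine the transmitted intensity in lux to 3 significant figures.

Unpolarized light through the first polarizer → I₁ = 3.37e4 lux/2 = 1.685e+04 lux, polarized at 0°.
I₂ = I₁ · cos²(61°) = 1.685e+04 · 0.235 = 3960 lux.
I₃ = I₂ · cos²(68°) = 3960 · 0.1403 = 555.8 lux.

I ≈ 556 lux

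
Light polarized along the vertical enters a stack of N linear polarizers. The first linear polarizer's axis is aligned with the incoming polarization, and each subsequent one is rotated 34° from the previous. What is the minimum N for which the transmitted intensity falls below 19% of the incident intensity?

First polarizer is aligned with the polarization: full transmission.
Each further stage multiplies by cos²(34°) = 0.6873.
After N polarizers: T = 0.6873^(N−1). Require T < 0.19 ⇒ N−1 > ln(0.19)/ln(0.6873) = 4.43, so N−1 ≥ 5 and N = 6.
Check: N=6 gives T = 0.1534 < 0.19; N=5 gives T = 0.2231.

N = 6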